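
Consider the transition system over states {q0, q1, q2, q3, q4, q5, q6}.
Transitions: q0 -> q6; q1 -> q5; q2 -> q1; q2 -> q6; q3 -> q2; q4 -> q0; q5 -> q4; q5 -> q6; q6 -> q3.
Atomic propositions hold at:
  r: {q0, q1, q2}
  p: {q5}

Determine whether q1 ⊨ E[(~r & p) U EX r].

Sat(~r) = {q3, q4, q5, q6}
Sat(~r & p) = {q5}
Sat(EX r) = {s : some successor in {q0, q1, q2}} = {q2, q3, q4}
E[(~r & p) U EX r]: least fixpoint, start Z0 = Sat(EX r) = {q2, q3, q4}, add states in Sat(~r & p) with some successor in Z. Z1 = {q2, q3, q4, q5}; fixed.
Sat(E[(~r & p) U EX r]) = {q2, q3, q4, q5}
q1 ∉ Sat(E[(~r & p) U EX r]) = {q2, q3, q4, q5}, so the formula does not hold at q1.

No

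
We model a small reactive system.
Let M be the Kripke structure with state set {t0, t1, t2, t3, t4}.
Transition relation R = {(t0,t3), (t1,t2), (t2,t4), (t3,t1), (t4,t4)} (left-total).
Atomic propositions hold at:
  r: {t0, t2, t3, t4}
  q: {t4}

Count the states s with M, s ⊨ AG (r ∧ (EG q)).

1

EG q: greatest fixpoint, start Z0 = {t4}, keep only states in Sat with some successor in Z. Already a fixed point.
Sat(EG q) = {t4}
Sat(r ∧ (EG q)) = {t4}
AG (r ∧ (EG q)): greatest fixpoint, start Z0 = {t4}, keep only states in Sat with every successor in Z. Already a fixed point.
Sat(AG (r ∧ (EG q))) = {t4}
|Sat(AG (r ∧ (EG q)))| = |{t4}| = 1.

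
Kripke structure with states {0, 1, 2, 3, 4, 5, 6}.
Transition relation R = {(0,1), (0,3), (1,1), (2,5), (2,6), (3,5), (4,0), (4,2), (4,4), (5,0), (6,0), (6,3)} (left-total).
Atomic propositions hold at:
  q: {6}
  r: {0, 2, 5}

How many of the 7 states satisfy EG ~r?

2

Sat(~r) = {1, 3, 4, 6}
EG ~r: greatest fixpoint, start Z0 = {1, 3, 4, 6}, keep only states in Sat with some successor in Z. Z1 = {1, 4, 6}; Z2 = {1, 4}; fixed.
Sat(EG ~r) = {1, 4}
|Sat(EG ~r)| = |{1, 4}| = 2.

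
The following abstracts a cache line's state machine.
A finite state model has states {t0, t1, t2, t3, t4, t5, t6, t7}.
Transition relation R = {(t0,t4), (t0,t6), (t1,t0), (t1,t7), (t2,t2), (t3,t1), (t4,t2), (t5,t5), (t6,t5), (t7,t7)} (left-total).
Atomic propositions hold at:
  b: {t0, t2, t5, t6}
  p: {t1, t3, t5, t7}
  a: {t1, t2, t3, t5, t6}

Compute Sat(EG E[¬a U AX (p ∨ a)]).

Sat(¬a) = {t0, t4, t7}
Sat(p ∨ a) = {t1, t2, t3, t5, t6, t7}
Sat(AX (p ∨ a)) = {s : every successor in {t1, t2, t3, t5, t6, t7}} = {t2, t3, t4, t5, t6, t7}
E[¬a U AX (p ∨ a)]: least fixpoint, start Z0 = Sat(AX (p ∨ a)) = {t2, t3, t4, t5, t6, t7}, add states in Sat(¬a) with some successor in Z. Z1 = {t0, t2, t3, t4, t5, t6, t7}; fixed.
Sat(E[¬a U AX (p ∨ a)]) = {t0, t2, t3, t4, t5, t6, t7}
EG E[¬a U AX (p ∨ a)]: greatest fixpoint, start Z0 = {t0, t2, t3, t4, t5, t6, t7}, keep only states in Sat with some successor in Z. Z1 = {t0, t2, t4, t5, t6, t7}; fixed.
Sat(EG E[¬a U AX (p ∨ a)]) = {t0, t2, t4, t5, t6, t7}

{t0, t2, t4, t5, t6, t7}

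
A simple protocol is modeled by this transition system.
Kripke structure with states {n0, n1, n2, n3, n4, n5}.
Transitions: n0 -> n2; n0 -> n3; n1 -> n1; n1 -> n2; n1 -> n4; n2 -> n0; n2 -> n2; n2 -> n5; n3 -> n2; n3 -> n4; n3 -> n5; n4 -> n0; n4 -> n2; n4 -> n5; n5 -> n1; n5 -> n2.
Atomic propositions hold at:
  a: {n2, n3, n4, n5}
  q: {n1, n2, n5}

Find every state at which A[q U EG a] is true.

{n2, n3, n4, n5}

EG a: greatest fixpoint, start Z0 = {n2, n3, n4, n5}, keep only states in Sat with some successor in Z. Already a fixed point.
Sat(EG a) = {n2, n3, n4, n5}
A[q U EG a]: least fixpoint, start Z0 = Sat(EG a) = {n2, n3, n4, n5}, add states in Sat(q) with every successor in Z. Already a fixed point.
Sat(A[q U EG a]) = {n2, n3, n4, n5}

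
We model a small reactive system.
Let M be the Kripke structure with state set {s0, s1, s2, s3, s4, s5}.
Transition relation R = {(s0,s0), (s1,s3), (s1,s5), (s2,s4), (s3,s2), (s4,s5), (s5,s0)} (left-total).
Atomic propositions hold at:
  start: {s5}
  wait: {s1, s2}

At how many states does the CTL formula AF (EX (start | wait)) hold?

4

Sat(start | wait) = {s1, s2, s5}
Sat(EX (start | wait)) = {s : some successor in {s1, s2, s5}} = {s1, s3, s4}
AF (EX (start | wait)): least fixpoint, start Z0 = {s1, s3, s4}, add states with every successor in Z. Z1 = {s1, s2, s3, s4}; fixed.
Sat(AF (EX (start | wait))) = {s1, s2, s3, s4}
|Sat(AF (EX (start | wait)))| = |{s1, s2, s3, s4}| = 4.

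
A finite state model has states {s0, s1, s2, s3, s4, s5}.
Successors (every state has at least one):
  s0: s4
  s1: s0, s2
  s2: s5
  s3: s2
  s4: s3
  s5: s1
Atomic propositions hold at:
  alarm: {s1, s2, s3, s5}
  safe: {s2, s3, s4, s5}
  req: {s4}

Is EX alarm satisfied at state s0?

No

Sat(EX alarm) = {s : some successor in {s1, s2, s3, s5}} = {s1, s2, s3, s4, s5}
s0 ∉ Sat(EX alarm) = {s1, s2, s3, s4, s5}, so the formula does not hold at s0.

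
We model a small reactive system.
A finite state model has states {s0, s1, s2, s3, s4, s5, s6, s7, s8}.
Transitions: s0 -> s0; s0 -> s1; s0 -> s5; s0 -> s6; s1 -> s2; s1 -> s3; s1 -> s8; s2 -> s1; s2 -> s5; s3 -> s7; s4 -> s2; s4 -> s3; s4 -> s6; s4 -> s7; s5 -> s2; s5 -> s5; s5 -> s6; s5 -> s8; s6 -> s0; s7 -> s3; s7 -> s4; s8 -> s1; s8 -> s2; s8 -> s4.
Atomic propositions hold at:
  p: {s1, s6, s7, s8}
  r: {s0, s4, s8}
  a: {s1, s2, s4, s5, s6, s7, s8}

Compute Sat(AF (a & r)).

{s4, s8}

Sat(a & r) = {s4, s8}
AF (a & r): least fixpoint, start Z0 = {s4, s8}, add states with every successor in Z. Already a fixed point.
Sat(AF (a & r)) = {s4, s8}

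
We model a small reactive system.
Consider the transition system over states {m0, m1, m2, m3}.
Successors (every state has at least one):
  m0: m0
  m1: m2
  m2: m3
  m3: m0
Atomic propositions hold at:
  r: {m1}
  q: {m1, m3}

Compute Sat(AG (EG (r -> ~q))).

{m0, m2, m3}

Sat(~q) = {m0, m2}
Sat(r -> ~q) = {m0, m2, m3}
EG (r -> ~q): greatest fixpoint, start Z0 = {m0, m2, m3}, keep only states in Sat with some successor in Z. Already a fixed point.
Sat(EG (r -> ~q)) = {m0, m2, m3}
AG (EG (r -> ~q)): greatest fixpoint, start Z0 = {m0, m2, m3}, keep only states in Sat with every successor in Z. Already a fixed point.
Sat(AG (EG (r -> ~q))) = {m0, m2, m3}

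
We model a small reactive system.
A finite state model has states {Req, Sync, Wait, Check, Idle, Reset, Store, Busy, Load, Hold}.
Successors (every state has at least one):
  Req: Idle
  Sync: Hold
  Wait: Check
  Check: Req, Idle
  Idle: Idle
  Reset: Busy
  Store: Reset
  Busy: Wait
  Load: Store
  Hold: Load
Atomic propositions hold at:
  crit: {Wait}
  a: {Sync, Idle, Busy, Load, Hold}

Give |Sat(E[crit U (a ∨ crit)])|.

6

Sat(a ∨ crit) = {Sync, Wait, Idle, Busy, Load, Hold}
E[crit U (a ∨ crit)]: least fixpoint, start Z0 = Sat((a ∨ crit)) = {Sync, Wait, Idle, Busy, Load, Hold}, add states in Sat(crit) with some successor in Z. Already a fixed point.
Sat(E[crit U (a ∨ crit)]) = {Sync, Wait, Idle, Busy, Load, Hold}
|Sat(E[crit U (a ∨ crit)])| = |{Sync, Wait, Idle, Busy, Load, Hold}| = 6.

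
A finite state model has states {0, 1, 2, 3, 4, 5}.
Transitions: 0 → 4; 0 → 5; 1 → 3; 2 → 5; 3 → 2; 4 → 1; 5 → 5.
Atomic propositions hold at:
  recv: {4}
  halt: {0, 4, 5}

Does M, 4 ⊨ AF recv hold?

AF recv: least fixpoint, start Z0 = {4}, add states with every successor in Z. Already a fixed point.
Sat(AF recv) = {4}
4 ∈ Sat(AF recv) = {4}, so the formula holds at 4.

Yes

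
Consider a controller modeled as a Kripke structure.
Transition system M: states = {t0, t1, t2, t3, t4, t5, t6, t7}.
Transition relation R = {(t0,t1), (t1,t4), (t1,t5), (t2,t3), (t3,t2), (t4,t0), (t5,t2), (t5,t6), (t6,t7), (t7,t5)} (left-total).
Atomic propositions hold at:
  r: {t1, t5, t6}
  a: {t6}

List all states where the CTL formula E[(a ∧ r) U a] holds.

Sat(a ∧ r) = {t6}
E[(a ∧ r) U a]: least fixpoint, start Z0 = Sat(a) = {t6}, add states in Sat(a ∧ r) with some successor in Z. Already a fixed point.
Sat(E[(a ∧ r) U a]) = {t6}

{t6}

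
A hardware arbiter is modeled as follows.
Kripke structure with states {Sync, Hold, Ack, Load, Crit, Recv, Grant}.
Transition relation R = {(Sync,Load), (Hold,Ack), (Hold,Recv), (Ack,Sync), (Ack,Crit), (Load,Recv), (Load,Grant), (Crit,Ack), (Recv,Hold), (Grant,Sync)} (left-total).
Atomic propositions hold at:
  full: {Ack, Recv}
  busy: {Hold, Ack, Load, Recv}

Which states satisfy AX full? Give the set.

Sat(AX full) = {s : every successor in {Ack, Recv}} = {Hold, Crit}

{Hold, Crit}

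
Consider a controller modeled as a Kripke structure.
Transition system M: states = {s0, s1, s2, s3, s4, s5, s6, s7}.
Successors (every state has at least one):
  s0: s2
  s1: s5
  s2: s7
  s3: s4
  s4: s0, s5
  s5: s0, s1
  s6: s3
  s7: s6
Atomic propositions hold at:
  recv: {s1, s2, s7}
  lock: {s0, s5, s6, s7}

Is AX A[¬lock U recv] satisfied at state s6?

Sat(¬lock) = {s1, s2, s3, s4}
A[¬lock U recv]: least fixpoint, start Z0 = Sat(recv) = {s1, s2, s7}, add states in Sat(¬lock) with every successor in Z. Already a fixed point.
Sat(A[¬lock U recv]) = {s1, s2, s7}
Sat(AX A[¬lock U recv]) = {s : every successor in {s1, s2, s7}} = {s0, s2}
s6 ∉ Sat(AX A[¬lock U recv]) = {s0, s2}, so the formula does not hold at s6.

No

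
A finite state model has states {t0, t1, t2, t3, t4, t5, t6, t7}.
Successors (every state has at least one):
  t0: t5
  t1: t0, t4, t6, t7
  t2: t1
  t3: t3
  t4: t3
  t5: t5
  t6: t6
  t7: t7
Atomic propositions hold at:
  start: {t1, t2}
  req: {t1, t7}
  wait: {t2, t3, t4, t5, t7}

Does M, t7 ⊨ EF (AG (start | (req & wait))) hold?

Yes

Sat(req & wait) = {t7}
Sat(start | (req & wait)) = {t1, t2, t7}
AG (start | (req & wait)): greatest fixpoint, start Z0 = {t1, t2, t7}, keep only states in Sat with every successor in Z. Z1 = {t2, t7}; Z2 = {t7}; fixed.
Sat(AG (start | (req & wait))) = {t7}
EF (AG (start | (req & wait))): least fixpoint, start Z0 = {t7}, add states with some successor in Z. Z1 = {t1, t7}; Z2 = {t1, t2, t7}; fixed.
Sat(EF (AG (start | (req & wait)))) = {t1, t2, t7}
t7 ∈ Sat(EF (AG (start | (req & wait)))) = {t1, t2, t7}, so the formula holds at t7.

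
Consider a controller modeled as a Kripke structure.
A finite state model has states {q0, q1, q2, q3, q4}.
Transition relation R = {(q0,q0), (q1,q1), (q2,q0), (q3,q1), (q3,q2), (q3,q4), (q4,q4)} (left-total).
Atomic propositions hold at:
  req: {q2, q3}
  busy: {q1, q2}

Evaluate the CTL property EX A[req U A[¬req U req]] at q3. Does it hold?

Sat(¬req) = {q0, q1, q4}
A[¬req U req]: least fixpoint, start Z0 = Sat(req) = {q2, q3}, add states in Sat(¬req) with every successor in Z. Already a fixed point.
Sat(A[¬req U req]) = {q2, q3}
A[req U A[¬req U req]]: least fixpoint, start Z0 = Sat(A[¬req U req]) = {q2, q3}, add states in Sat(req) with every successor in Z. Already a fixed point.
Sat(A[req U A[¬req U req]]) = {q2, q3}
Sat(EX A[req U A[¬req U req]]) = {s : some successor in {q2, q3}} = {q3}
q3 ∈ Sat(EX A[req U A[¬req U req]]) = {q3}, so the formula holds at q3.

Yes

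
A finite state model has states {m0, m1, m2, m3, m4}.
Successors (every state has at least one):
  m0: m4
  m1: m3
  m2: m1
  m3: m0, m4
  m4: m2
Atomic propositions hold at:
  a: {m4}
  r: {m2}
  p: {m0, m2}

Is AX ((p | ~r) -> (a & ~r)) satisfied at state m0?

Yes

Sat(~r) = {m0, m1, m3, m4}
Sat(p | ~r) = {m0, m1, m2, m3, m4}
Sat(a & ~r) = {m4}
Sat((p | ~r) -> (a & ~r)) = {m4}
Sat(AX ((p | ~r) -> (a & ~r))) = {s : every successor in {m4}} = {m0}
m0 ∈ Sat(AX ((p | ~r) -> (a & ~r))) = {m0}, so the formula holds at m0.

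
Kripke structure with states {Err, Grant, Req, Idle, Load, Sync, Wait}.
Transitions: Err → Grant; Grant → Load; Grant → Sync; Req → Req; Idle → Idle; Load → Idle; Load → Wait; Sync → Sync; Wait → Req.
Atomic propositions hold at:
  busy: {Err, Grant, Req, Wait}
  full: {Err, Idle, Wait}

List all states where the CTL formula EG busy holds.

{Req, Wait}

EG busy: greatest fixpoint, start Z0 = {Err, Grant, Req, Wait}, keep only states in Sat with some successor in Z. Z1 = {Err, Req, Wait}; Z2 = {Req, Wait}; fixed.
Sat(EG busy) = {Req, Wait}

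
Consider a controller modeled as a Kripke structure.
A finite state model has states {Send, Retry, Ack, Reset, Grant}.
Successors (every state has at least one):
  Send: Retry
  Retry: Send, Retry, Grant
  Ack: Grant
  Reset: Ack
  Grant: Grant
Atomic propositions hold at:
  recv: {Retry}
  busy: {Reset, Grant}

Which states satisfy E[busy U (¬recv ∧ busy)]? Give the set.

{Reset, Grant}

Sat(¬recv) = {Send, Ack, Reset, Grant}
Sat(¬recv ∧ busy) = {Reset, Grant}
E[busy U (¬recv ∧ busy)]: least fixpoint, start Z0 = Sat((¬recv ∧ busy)) = {Reset, Grant}, add states in Sat(busy) with some successor in Z. Already a fixed point.
Sat(E[busy U (¬recv ∧ busy)]) = {Reset, Grant}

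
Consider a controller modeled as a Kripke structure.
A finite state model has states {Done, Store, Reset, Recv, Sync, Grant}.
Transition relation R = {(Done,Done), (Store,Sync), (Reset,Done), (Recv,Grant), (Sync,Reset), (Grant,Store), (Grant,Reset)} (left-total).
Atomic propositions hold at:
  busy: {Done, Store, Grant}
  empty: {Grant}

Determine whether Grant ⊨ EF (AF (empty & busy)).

Yes

Sat(empty & busy) = {Grant}
AF (empty & busy): least fixpoint, start Z0 = {Grant}, add states with every successor in Z. Z1 = {Recv, Grant}; fixed.
Sat(AF (empty & busy)) = {Recv, Grant}
EF (AF (empty & busy)): least fixpoint, start Z0 = {Recv, Grant}, add states with some successor in Z. Already a fixed point.
Sat(EF (AF (empty & busy))) = {Recv, Grant}
Grant ∈ Sat(EF (AF (empty & busy))) = {Recv, Grant}, so the formula holds at Grant.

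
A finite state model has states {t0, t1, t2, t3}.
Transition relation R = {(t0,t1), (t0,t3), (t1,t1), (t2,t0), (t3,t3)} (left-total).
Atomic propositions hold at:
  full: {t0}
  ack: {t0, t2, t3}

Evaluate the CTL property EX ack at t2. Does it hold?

Sat(EX ack) = {s : some successor in {t0, t2, t3}} = {t0, t2, t3}
t2 ∈ Sat(EX ack) = {t0, t2, t3}, so the formula holds at t2.

Yes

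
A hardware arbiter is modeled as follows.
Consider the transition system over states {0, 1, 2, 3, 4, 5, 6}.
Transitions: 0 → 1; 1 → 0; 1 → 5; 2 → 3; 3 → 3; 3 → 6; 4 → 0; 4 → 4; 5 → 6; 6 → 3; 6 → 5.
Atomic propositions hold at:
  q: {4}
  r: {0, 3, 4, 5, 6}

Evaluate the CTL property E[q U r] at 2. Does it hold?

E[q U r]: least fixpoint, start Z0 = Sat(r) = {0, 3, 4, 5, 6}, add states in Sat(q) with some successor in Z. Already a fixed point.
Sat(E[q U r]) = {0, 3, 4, 5, 6}
2 ∉ Sat(E[q U r]) = {0, 3, 4, 5, 6}, so the formula does not hold at 2.

No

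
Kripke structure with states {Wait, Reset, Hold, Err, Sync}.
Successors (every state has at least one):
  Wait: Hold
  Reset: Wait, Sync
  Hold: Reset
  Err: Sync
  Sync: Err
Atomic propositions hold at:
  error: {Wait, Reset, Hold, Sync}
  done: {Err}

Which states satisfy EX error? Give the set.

Sat(EX error) = {s : some successor in {Wait, Reset, Hold, Sync}} = {Wait, Reset, Hold, Err}

{Wait, Reset, Hold, Err}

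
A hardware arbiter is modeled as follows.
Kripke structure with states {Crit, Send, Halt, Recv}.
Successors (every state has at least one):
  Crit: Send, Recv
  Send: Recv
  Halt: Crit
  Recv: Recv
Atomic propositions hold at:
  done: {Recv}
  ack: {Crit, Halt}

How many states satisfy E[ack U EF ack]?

EF ack: least fixpoint, start Z0 = {Crit, Halt}, add states with some successor in Z. Already a fixed point.
Sat(EF ack) = {Crit, Halt}
E[ack U EF ack]: least fixpoint, start Z0 = Sat(EF ack) = {Crit, Halt}, add states in Sat(ack) with some successor in Z. Already a fixed point.
Sat(E[ack U EF ack]) = {Crit, Halt}
|Sat(E[ack U EF ack])| = |{Crit, Halt}| = 2.

2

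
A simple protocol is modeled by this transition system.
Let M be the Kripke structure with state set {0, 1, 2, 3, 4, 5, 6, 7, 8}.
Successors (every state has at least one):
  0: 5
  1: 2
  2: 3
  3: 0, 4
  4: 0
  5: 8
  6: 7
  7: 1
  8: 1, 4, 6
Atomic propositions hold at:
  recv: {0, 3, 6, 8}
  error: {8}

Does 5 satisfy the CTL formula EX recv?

Yes

Sat(EX recv) = {s : some successor in {0, 3, 6, 8}} = {2, 3, 4, 5, 8}
5 ∈ Sat(EX recv) = {2, 3, 4, 5, 8}, so the formula holds at 5.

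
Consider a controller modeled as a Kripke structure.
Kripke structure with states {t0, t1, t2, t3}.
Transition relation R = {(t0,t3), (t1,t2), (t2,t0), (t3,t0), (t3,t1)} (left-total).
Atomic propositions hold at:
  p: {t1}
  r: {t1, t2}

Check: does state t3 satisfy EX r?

Yes

Sat(EX r) = {s : some successor in {t1, t2}} = {t1, t3}
t3 ∈ Sat(EX r) = {t1, t3}, so the formula holds at t3.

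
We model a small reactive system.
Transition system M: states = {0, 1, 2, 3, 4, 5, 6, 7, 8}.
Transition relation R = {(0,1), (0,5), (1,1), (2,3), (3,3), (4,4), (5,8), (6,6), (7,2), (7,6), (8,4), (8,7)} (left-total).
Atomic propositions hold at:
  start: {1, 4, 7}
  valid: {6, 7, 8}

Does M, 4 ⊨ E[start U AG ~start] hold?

Sat(~start) = {0, 2, 3, 5, 6, 8}
AG ~start: greatest fixpoint, start Z0 = {0, 2, 3, 5, 6, 8}, keep only states in Sat with every successor in Z. Z1 = {2, 3, 5, 6}; Z2 = {2, 3, 6}; fixed.
Sat(AG ~start) = {2, 3, 6}
E[start U AG ~start]: least fixpoint, start Z0 = Sat(AG ~start) = {2, 3, 6}, add states in Sat(start) with some successor in Z. Z1 = {2, 3, 6, 7}; fixed.
Sat(E[start U AG ~start]) = {2, 3, 6, 7}
4 ∉ Sat(E[start U AG ~start]) = {2, 3, 6, 7}, so the formula does not hold at 4.

No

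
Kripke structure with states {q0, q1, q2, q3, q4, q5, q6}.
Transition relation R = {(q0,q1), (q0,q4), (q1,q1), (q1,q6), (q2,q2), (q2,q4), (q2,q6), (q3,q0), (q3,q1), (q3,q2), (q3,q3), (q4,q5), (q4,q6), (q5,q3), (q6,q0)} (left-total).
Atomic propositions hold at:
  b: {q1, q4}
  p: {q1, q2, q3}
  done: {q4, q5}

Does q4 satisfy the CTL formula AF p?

No

AF p: least fixpoint, start Z0 = {q1, q2, q3}, add states with every successor in Z. Z1 = {q1, q2, q3, q5}; fixed.
Sat(AF p) = {q1, q2, q3, q5}
q4 ∉ Sat(AF p) = {q1, q2, q3, q5}, so the formula does not hold at q4.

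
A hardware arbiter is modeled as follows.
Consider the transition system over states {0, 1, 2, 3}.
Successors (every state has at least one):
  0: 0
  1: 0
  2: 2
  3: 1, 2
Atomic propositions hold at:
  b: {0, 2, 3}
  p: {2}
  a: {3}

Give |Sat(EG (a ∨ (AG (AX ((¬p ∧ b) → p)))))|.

Sat(¬p) = {0, 1, 3}
Sat(¬p ∧ b) = {0, 3}
Sat((¬p ∧ b) → p) = {1, 2}
Sat(AX ((¬p ∧ b) → p)) = {s : every successor in {1, 2}} = {2, 3}
AG (AX ((¬p ∧ b) → p)): greatest fixpoint, start Z0 = {2, 3}, keep only states in Sat with every successor in Z. Z1 = {2}; fixed.
Sat(AG (AX ((¬p ∧ b) → p))) = {2}
Sat(a ∨ (AG (AX ((¬p ∧ b) → p)))) = {2, 3}
EG (a ∨ (AG (AX ((¬p ∧ b) → p)))): greatest fixpoint, start Z0 = {2, 3}, keep only states in Sat with some successor in Z. Already a fixed point.
Sat(EG (a ∨ (AG (AX ((¬p ∧ b) → p))))) = {2, 3}
|Sat(EG (a ∨ (AG (AX ((¬p ∧ b) → p)))))| = |{2, 3}| = 2.

2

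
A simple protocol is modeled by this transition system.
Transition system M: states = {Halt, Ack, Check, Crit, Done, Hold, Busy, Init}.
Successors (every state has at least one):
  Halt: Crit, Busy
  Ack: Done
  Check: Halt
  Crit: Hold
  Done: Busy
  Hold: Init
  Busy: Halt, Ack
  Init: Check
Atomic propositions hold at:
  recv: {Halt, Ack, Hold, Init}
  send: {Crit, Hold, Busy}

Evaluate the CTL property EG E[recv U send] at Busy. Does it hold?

E[recv U send]: least fixpoint, start Z0 = Sat(send) = {Crit, Hold, Busy}, add states in Sat(recv) with some successor in Z. Z1 = {Halt, Crit, Hold, Busy}; fixed.
Sat(E[recv U send]) = {Halt, Crit, Hold, Busy}
EG E[recv U send]: greatest fixpoint, start Z0 = {Halt, Crit, Hold, Busy}, keep only states in Sat with some successor in Z. Z1 = {Halt, Crit, Busy}; Z2 = {Halt, Busy}; fixed.
Sat(EG E[recv U send]) = {Halt, Busy}
Busy ∈ Sat(EG E[recv U send]) = {Halt, Busy}, so the formula holds at Busy.

Yes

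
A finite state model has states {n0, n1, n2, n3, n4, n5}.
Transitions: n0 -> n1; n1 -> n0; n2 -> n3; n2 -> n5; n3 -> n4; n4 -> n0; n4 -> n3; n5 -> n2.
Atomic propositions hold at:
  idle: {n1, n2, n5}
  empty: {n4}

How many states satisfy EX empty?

1

Sat(EX empty) = {s : some successor in {n4}} = {n3}
|Sat(EX empty)| = |{n3}| = 1.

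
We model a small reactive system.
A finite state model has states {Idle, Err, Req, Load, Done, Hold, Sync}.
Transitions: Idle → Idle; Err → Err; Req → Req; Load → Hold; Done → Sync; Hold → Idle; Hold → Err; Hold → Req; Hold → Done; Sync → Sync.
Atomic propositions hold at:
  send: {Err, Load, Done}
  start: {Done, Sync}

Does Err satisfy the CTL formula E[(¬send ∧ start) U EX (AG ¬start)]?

Sat(¬send) = {Idle, Req, Hold, Sync}
Sat(¬send ∧ start) = {Sync}
Sat(¬start) = {Idle, Err, Req, Load, Hold}
AG ¬start: greatest fixpoint, start Z0 = {Idle, Err, Req, Load, Hold}, keep only states in Sat with every successor in Z. Z1 = {Idle, Err, Req, Load}; Z2 = {Idle, Err, Req}; fixed.
Sat(AG ¬start) = {Idle, Err, Req}
Sat(EX (AG ¬start)) = {s : some successor in {Idle, Err, Req}} = {Idle, Err, Req, Hold}
E[(¬send ∧ start) U EX (AG ¬start)]: least fixpoint, start Z0 = Sat(EX (AG ¬start)) = {Idle, Err, Req, Hold}, add states in Sat(¬send ∧ start) with some successor in Z. Already a fixed point.
Sat(E[(¬send ∧ start) U EX (AG ¬start)]) = {Idle, Err, Req, Hold}
Err ∈ Sat(E[(¬send ∧ start) U EX (AG ¬start)]) = {Idle, Err, Req, Hold}, so the formula holds at Err.

Yes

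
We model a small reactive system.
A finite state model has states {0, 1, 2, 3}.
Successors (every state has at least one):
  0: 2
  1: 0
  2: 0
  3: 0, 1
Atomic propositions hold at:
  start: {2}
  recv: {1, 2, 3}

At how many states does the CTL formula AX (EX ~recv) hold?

1

Sat(~recv) = {0}
Sat(EX ~recv) = {s : some successor in {0}} = {1, 2, 3}
Sat(AX (EX ~recv)) = {s : every successor in {1, 2, 3}} = {0}
|Sat(AX (EX ~recv))| = |{0}| = 1.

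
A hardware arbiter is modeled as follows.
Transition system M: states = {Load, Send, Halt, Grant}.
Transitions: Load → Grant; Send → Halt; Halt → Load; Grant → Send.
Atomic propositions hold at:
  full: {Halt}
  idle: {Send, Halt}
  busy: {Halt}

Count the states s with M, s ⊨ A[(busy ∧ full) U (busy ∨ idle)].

Sat(busy ∧ full) = {Halt}
Sat(busy ∨ idle) = {Send, Halt}
A[(busy ∧ full) U (busy ∨ idle)]: least fixpoint, start Z0 = Sat((busy ∨ idle)) = {Send, Halt}, add states in Sat(busy ∧ full) with every successor in Z. Already a fixed point.
Sat(A[(busy ∧ full) U (busy ∨ idle)]) = {Send, Halt}
|Sat(A[(busy ∧ full) U (busy ∨ idle)])| = |{Send, Halt}| = 2.

2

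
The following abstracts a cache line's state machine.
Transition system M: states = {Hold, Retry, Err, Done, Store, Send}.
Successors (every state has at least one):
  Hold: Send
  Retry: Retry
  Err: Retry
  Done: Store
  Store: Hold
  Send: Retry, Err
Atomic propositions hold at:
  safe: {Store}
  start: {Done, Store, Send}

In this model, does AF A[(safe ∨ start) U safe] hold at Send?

Sat(safe ∨ start) = {Done, Store, Send}
A[(safe ∨ start) U safe]: least fixpoint, start Z0 = Sat(safe) = {Store}, add states in Sat(safe ∨ start) with every successor in Z. Z1 = {Done, Store}; fixed.
Sat(A[(safe ∨ start) U safe]) = {Done, Store}
AF A[(safe ∨ start) U safe]: least fixpoint, start Z0 = {Done, Store}, add states with every successor in Z. Already a fixed point.
Sat(AF A[(safe ∨ start) U safe]) = {Done, Store}
Send ∉ Sat(AF A[(safe ∨ start) U safe]) = {Done, Store}, so the formula does not hold at Send.

No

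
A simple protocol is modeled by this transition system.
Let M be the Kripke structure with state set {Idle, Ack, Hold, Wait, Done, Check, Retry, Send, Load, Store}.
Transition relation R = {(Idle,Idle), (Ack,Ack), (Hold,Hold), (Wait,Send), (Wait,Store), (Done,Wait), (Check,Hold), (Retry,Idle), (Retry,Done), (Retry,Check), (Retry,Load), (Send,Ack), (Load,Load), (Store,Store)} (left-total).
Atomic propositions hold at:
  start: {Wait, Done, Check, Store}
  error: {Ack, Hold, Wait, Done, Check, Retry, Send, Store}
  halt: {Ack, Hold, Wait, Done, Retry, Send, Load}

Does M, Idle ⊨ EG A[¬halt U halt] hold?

Sat(¬halt) = {Idle, Check, Store}
A[¬halt U halt]: least fixpoint, start Z0 = Sat(halt) = {Ack, Hold, Wait, Done, Retry, Send, Load}, add states in Sat(¬halt) with every successor in Z. Z1 = {Ack, Hold, Wait, Done, Check, Retry, Send, Load}; fixed.
Sat(A[¬halt U halt]) = {Ack, Hold, Wait, Done, Check, Retry, Send, Load}
EG A[¬halt U halt]: greatest fixpoint, start Z0 = {Ack, Hold, Wait, Done, Check, Retry, Send, Load}, keep only states in Sat with some successor in Z. Already a fixed point.
Sat(EG A[¬halt U halt]) = {Ack, Hold, Wait, Done, Check, Retry, Send, Load}
Idle ∉ Sat(EG A[¬halt U halt]) = {Ack, Hold, Wait, Done, Check, Retry, Send, Load}, so the formula does not hold at Idle.

No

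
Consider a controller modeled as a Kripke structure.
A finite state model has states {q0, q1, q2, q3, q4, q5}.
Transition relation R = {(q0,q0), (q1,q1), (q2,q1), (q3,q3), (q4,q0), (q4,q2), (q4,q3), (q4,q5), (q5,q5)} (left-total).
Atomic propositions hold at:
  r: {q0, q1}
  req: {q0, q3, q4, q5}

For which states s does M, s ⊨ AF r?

{q0, q1, q2}

AF r: least fixpoint, start Z0 = {q0, q1}, add states with every successor in Z. Z1 = {q0, q1, q2}; fixed.
Sat(AF r) = {q0, q1, q2}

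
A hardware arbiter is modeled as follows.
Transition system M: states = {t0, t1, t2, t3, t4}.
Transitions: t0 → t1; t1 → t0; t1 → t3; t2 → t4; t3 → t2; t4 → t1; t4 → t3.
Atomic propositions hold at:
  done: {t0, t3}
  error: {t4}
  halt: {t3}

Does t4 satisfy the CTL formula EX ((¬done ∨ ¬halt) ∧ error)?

No

Sat(¬done) = {t1, t2, t4}
Sat(¬halt) = {t0, t1, t2, t4}
Sat(¬done ∨ ¬halt) = {t0, t1, t2, t4}
Sat((¬done ∨ ¬halt) ∧ error) = {t4}
Sat(EX ((¬done ∨ ¬halt) ∧ error)) = {s : some successor in {t4}} = {t2}
t4 ∉ Sat(EX ((¬done ∨ ¬halt) ∧ error)) = {t2}, so the formula does not hold at t4.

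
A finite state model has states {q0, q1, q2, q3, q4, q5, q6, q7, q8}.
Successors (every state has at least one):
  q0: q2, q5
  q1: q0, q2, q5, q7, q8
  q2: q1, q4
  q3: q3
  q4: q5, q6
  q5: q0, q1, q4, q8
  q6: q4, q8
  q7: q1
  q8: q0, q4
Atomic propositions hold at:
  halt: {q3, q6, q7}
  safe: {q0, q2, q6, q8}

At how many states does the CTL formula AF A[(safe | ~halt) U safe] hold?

4

Sat(~halt) = {q0, q1, q2, q4, q5, q8}
Sat(safe | ~halt) = {q0, q1, q2, q4, q5, q6, q8}
A[(safe | ~halt) U safe]: least fixpoint, start Z0 = Sat(safe) = {q0, q2, q6, q8}, add states in Sat(safe | ~halt) with every successor in Z. Already a fixed point.
Sat(A[(safe | ~halt) U safe]) = {q0, q2, q6, q8}
AF A[(safe | ~halt) U safe]: least fixpoint, start Z0 = {q0, q2, q6, q8}, add states with every successor in Z. Already a fixed point.
Sat(AF A[(safe | ~halt) U safe]) = {q0, q2, q6, q8}
|Sat(AF A[(safe | ~halt) U safe])| = |{q0, q2, q6, q8}| = 4.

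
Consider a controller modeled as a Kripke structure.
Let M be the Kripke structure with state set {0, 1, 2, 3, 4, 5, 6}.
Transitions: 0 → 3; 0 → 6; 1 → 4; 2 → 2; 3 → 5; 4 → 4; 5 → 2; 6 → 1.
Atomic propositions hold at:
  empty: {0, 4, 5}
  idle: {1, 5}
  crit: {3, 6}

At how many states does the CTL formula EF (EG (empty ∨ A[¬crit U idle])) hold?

4

Sat(¬crit) = {0, 1, 2, 4, 5}
A[¬crit U idle]: least fixpoint, start Z0 = Sat(idle) = {1, 5}, add states in Sat(¬crit) with every successor in Z. Already a fixed point.
Sat(A[¬crit U idle]) = {1, 5}
Sat(empty ∨ A[¬crit U idle]) = {0, 1, 4, 5}
EG (empty ∨ A[¬crit U idle]): greatest fixpoint, start Z0 = {0, 1, 4, 5}, keep only states in Sat with some successor in Z. Z1 = {1, 4}; fixed.
Sat(EG (empty ∨ A[¬crit U idle])) = {1, 4}
EF (EG (empty ∨ A[¬crit U idle])): least fixpoint, start Z0 = {1, 4}, add states with some successor in Z. Z1 = {1, 4, 6}; Z2 = {0, 1, 4, 6}; fixed.
Sat(EF (EG (empty ∨ A[¬crit U idle]))) = {0, 1, 4, 6}
|Sat(EF (EG (empty ∨ A[¬crit U idle])))| = |{0, 1, 4, 6}| = 4.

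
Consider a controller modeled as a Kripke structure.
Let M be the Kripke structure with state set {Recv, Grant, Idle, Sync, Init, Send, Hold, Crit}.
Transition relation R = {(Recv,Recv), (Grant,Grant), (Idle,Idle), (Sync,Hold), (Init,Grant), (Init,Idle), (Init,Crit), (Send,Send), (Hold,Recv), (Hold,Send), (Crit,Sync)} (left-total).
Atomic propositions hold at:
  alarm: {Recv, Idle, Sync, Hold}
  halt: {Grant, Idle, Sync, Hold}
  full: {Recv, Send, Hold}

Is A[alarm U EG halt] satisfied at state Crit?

No

EG halt: greatest fixpoint, start Z0 = {Grant, Idle, Sync, Hold}, keep only states in Sat with some successor in Z. Z1 = {Grant, Idle, Sync}; Z2 = {Grant, Idle}; fixed.
Sat(EG halt) = {Grant, Idle}
A[alarm U EG halt]: least fixpoint, start Z0 = Sat(EG halt) = {Grant, Idle}, add states in Sat(alarm) with every successor in Z. Already a fixed point.
Sat(A[alarm U EG halt]) = {Grant, Idle}
Crit ∉ Sat(A[alarm U EG halt]) = {Grant, Idle}, so the formula does not hold at Crit.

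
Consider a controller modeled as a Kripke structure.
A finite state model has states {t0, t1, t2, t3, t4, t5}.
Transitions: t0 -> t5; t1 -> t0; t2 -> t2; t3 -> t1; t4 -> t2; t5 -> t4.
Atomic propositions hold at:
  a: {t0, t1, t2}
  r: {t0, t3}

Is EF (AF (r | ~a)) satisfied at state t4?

Sat(~a) = {t3, t4, t5}
Sat(r | ~a) = {t0, t3, t4, t5}
AF (r | ~a): least fixpoint, start Z0 = {t0, t3, t4, t5}, add states with every successor in Z. Z1 = {t0, t1, t3, t4, t5}; fixed.
Sat(AF (r | ~a)) = {t0, t1, t3, t4, t5}
EF (AF (r | ~a)): least fixpoint, start Z0 = {t0, t1, t3, t4, t5}, add states with some successor in Z. Already a fixed point.
Sat(EF (AF (r | ~a))) = {t0, t1, t3, t4, t5}
t4 ∈ Sat(EF (AF (r | ~a))) = {t0, t1, t3, t4, t5}, so the formula holds at t4.

Yes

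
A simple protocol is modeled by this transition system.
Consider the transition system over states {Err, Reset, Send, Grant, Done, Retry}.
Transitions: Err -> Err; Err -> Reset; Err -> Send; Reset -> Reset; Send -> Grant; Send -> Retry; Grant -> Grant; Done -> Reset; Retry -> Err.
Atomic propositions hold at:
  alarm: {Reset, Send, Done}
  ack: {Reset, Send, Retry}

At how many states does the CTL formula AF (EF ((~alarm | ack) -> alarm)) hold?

5

Sat(~alarm) = {Err, Grant, Retry}
Sat(~alarm | ack) = {Err, Reset, Send, Grant, Retry}
Sat((~alarm | ack) -> alarm) = {Reset, Send, Done}
EF ((~alarm | ack) -> alarm): least fixpoint, start Z0 = {Reset, Send, Done}, add states with some successor in Z. Z1 = {Err, Reset, Send, Done}; Z2 = {Err, Reset, Send, Done, Retry}; fixed.
Sat(EF ((~alarm | ack) -> alarm)) = {Err, Reset, Send, Done, Retry}
AF (EF ((~alarm | ack) -> alarm)): least fixpoint, start Z0 = {Err, Reset, Send, Done, Retry}, add states with every successor in Z. Already a fixed point.
Sat(AF (EF ((~alarm | ack) -> alarm))) = {Err, Reset, Send, Done, Retry}
|Sat(AF (EF ((~alarm | ack) -> alarm)))| = |{Err, Reset, Send, Done, Retry}| = 5.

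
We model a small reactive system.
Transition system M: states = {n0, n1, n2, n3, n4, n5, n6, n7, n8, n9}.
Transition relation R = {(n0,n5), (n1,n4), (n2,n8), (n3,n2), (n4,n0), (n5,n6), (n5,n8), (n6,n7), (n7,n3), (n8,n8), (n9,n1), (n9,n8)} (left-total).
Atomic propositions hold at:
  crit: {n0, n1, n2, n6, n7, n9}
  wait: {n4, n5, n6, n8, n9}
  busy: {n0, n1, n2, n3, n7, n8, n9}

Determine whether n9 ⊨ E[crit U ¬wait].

Yes

Sat(¬wait) = {n0, n1, n2, n3, n7}
E[crit U ¬wait]: least fixpoint, start Z0 = Sat(¬wait) = {n0, n1, n2, n3, n7}, add states in Sat(crit) with some successor in Z. Z1 = {n0, n1, n2, n3, n6, n7, n9}; fixed.
Sat(E[crit U ¬wait]) = {n0, n1, n2, n3, n6, n7, n9}
n9 ∈ Sat(E[crit U ¬wait]) = {n0, n1, n2, n3, n6, n7, n9}, so the formula holds at n9.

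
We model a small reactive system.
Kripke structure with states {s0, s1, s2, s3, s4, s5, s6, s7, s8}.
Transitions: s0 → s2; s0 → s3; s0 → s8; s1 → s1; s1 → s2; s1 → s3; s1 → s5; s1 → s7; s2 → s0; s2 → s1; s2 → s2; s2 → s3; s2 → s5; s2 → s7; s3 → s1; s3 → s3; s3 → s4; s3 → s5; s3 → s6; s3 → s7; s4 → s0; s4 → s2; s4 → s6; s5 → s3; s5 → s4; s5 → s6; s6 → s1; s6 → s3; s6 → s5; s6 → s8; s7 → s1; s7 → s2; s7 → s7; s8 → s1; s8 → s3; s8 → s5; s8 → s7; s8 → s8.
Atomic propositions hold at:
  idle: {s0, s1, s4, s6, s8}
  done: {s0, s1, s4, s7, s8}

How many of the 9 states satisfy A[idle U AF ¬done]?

Sat(¬done) = {s2, s3, s5, s6}
AF ¬done: least fixpoint, start Z0 = {s2, s3, s5, s6}, add states with every successor in Z. Already a fixed point.
Sat(AF ¬done) = {s2, s3, s5, s6}
A[idle U AF ¬done]: least fixpoint, start Z0 = Sat(AF ¬done) = {s2, s3, s5, s6}, add states in Sat(idle) with every successor in Z. Already a fixed point.
Sat(A[idle U AF ¬done]) = {s2, s3, s5, s6}
|Sat(A[idle U AF ¬done])| = |{s2, s3, s5, s6}| = 4.

4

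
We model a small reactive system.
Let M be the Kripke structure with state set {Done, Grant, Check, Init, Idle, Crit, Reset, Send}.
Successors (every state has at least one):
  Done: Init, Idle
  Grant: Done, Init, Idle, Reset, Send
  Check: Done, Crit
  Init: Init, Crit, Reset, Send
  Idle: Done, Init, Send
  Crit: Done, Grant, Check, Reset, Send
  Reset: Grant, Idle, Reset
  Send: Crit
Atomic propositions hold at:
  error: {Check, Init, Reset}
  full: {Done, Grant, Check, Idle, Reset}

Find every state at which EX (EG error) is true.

{Done, Grant, Init, Idle, Crit, Reset}

EG error: greatest fixpoint, start Z0 = {Check, Init, Reset}, keep only states in Sat with some successor in Z. Z1 = {Init, Reset}; fixed.
Sat(EG error) = {Init, Reset}
Sat(EX (EG error)) = {s : some successor in {Init, Reset}} = {Done, Grant, Init, Idle, Crit, Reset}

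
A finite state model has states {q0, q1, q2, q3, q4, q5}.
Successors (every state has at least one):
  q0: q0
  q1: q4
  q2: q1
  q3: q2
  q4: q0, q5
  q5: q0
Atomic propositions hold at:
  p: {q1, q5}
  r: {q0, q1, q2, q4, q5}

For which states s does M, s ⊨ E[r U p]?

{q1, q2, q4, q5}

E[r U p]: least fixpoint, start Z0 = Sat(p) = {q1, q5}, add states in Sat(r) with some successor in Z. Z1 = {q1, q2, q4, q5}; fixed.
Sat(E[r U p]) = {q1, q2, q4, q5}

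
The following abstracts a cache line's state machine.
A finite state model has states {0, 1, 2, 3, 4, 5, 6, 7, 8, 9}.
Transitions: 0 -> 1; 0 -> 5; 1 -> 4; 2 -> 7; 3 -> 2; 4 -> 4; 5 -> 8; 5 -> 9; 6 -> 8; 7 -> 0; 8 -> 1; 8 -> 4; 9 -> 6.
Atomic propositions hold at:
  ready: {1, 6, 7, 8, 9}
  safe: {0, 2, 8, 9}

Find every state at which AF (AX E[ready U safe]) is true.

E[ready U safe]: least fixpoint, start Z0 = Sat(safe) = {0, 2, 8, 9}, add states in Sat(ready) with some successor in Z. Z1 = {0, 2, 6, 7, 8, 9}; fixed.
Sat(E[ready U safe]) = {0, 2, 6, 7, 8, 9}
Sat(AX E[ready U safe]) = {s : every successor in {0, 2, 6, 7, 8, 9}} = {2, 3, 5, 6, 7, 9}
AF (AX E[ready U safe]): least fixpoint, start Z0 = {2, 3, 5, 6, 7, 9}, add states with every successor in Z. Already a fixed point.
Sat(AF (AX E[ready U safe])) = {2, 3, 5, 6, 7, 9}

{2, 3, 5, 6, 7, 9}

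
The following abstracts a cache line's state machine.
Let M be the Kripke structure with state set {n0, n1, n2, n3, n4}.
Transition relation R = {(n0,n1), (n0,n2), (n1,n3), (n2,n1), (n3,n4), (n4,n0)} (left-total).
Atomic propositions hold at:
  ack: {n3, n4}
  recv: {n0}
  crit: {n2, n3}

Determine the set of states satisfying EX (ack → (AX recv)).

{n0, n2, n3, n4}

Sat(AX recv) = {s : every successor in {n0}} = {n4}
Sat(ack → (AX recv)) = {n0, n1, n2, n4}
Sat(EX (ack → (AX recv))) = {s : some successor in {n0, n1, n2, n4}} = {n0, n2, n3, n4}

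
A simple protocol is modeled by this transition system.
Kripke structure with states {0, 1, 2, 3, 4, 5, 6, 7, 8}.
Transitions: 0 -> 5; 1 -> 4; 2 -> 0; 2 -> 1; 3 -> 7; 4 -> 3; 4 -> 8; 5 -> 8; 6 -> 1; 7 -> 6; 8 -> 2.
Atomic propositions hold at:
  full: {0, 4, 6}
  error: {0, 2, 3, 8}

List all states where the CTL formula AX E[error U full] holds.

{1, 5, 7, 8}

E[error U full]: least fixpoint, start Z0 = Sat(full) = {0, 4, 6}, add states in Sat(error) with some successor in Z. Z1 = {0, 2, 4, 6}; Z2 = {0, 2, 4, 6, 8}; fixed.
Sat(E[error U full]) = {0, 2, 4, 6, 8}
Sat(AX E[error U full]) = {s : every successor in {0, 2, 4, 6, 8}} = {1, 5, 7, 8}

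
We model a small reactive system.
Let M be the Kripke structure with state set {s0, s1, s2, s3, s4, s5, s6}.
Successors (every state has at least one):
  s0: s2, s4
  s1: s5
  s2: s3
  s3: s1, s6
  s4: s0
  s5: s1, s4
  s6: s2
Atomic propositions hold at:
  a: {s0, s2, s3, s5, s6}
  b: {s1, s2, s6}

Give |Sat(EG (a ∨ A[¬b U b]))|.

6

Sat(¬b) = {s0, s3, s4, s5}
A[¬b U b]: least fixpoint, start Z0 = Sat(b) = {s1, s2, s6}, add states in Sat(¬b) with every successor in Z. Z1 = {s1, s2, s3, s6}; fixed.
Sat(A[¬b U b]) = {s1, s2, s3, s6}
Sat(a ∨ A[¬b U b]) = {s0, s1, s2, s3, s5, s6}
EG (a ∨ A[¬b U b]): greatest fixpoint, start Z0 = {s0, s1, s2, s3, s5, s6}, keep only states in Sat with some successor in Z. Already a fixed point.
Sat(EG (a ∨ A[¬b U b])) = {s0, s1, s2, s3, s5, s6}
|Sat(EG (a ∨ A[¬b U b]))| = |{s0, s1, s2, s3, s5, s6}| = 6.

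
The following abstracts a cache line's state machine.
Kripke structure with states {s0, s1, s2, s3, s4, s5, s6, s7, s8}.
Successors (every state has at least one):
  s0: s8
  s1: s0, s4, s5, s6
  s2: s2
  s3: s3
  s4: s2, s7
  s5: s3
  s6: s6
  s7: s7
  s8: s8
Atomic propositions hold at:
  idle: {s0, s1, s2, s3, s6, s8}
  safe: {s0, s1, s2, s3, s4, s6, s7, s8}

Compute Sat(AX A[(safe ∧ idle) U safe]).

Sat(safe ∧ idle) = {s0, s1, s2, s3, s6, s8}
A[(safe ∧ idle) U safe]: least fixpoint, start Z0 = Sat(safe) = {s0, s1, s2, s3, s4, s6, s7, s8}, add states in Sat(safe ∧ idle) with every successor in Z. Already a fixed point.
Sat(A[(safe ∧ idle) U safe]) = {s0, s1, s2, s3, s4, s6, s7, s8}
Sat(AX A[(safe ∧ idle) U safe]) = {s : every successor in {s0, s1, s2, s3, s4, s6, s7, s8}} = {s0, s2, s3, s4, s5, s6, s7, s8}

{s0, s2, s3, s4, s5, s6, s7, s8}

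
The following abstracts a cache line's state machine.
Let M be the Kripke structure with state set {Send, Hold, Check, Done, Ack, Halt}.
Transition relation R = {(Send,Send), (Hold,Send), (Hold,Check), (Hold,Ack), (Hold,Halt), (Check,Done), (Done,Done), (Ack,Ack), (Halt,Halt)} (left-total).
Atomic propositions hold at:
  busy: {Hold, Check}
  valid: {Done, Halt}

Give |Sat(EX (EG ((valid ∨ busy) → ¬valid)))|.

3

Sat(valid ∨ busy) = {Hold, Check, Done, Halt}
Sat(¬valid) = {Send, Hold, Check, Ack}
Sat((valid ∨ busy) → ¬valid) = {Send, Hold, Check, Ack}
EG ((valid ∨ busy) → ¬valid): greatest fixpoint, start Z0 = {Send, Hold, Check, Ack}, keep only states in Sat with some successor in Z. Z1 = {Send, Hold, Ack}; fixed.
Sat(EG ((valid ∨ busy) → ¬valid)) = {Send, Hold, Ack}
Sat(EX (EG ((valid ∨ busy) → ¬valid))) = {s : some successor in {Send, Hold, Ack}} = {Send, Hold, Ack}
|Sat(EX (EG ((valid ∨ busy) → ¬valid)))| = |{Send, Hold, Ack}| = 3.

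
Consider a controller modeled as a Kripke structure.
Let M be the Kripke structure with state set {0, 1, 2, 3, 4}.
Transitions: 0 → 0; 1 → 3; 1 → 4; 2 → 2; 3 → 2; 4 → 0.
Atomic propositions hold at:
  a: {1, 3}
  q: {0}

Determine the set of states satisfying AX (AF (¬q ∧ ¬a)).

Sat(¬q) = {1, 2, 3, 4}
Sat(¬a) = {0, 2, 4}
Sat(¬q ∧ ¬a) = {2, 4}
AF (¬q ∧ ¬a): least fixpoint, start Z0 = {2, 4}, add states with every successor in Z. Z1 = {2, 3, 4}; Z2 = {1, 2, 3, 4}; fixed.
Sat(AF (¬q ∧ ¬a)) = {1, 2, 3, 4}
Sat(AX (AF (¬q ∧ ¬a))) = {s : every successor in {1, 2, 3, 4}} = {1, 2, 3}

{1, 2, 3}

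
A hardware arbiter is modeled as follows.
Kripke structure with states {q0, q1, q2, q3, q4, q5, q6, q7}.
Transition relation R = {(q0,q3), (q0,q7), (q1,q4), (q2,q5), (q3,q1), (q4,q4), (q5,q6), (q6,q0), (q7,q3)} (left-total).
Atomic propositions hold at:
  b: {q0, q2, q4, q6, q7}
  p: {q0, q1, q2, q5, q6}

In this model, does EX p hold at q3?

Sat(EX p) = {s : some successor in {q0, q1, q2, q5, q6}} = {q2, q3, q5, q6}
q3 ∈ Sat(EX p) = {q2, q3, q5, q6}, so the formula holds at q3.

Yes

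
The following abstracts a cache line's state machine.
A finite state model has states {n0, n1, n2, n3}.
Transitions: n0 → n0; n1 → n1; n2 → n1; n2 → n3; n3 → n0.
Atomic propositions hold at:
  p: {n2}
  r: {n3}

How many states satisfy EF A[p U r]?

2

A[p U r]: least fixpoint, start Z0 = Sat(r) = {n3}, add states in Sat(p) with every successor in Z. Already a fixed point.
Sat(A[p U r]) = {n3}
EF A[p U r]: least fixpoint, start Z0 = {n3}, add states with some successor in Z. Z1 = {n2, n3}; fixed.
Sat(EF A[p U r]) = {n2, n3}
|Sat(EF A[p U r])| = |{n2, n3}| = 2.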